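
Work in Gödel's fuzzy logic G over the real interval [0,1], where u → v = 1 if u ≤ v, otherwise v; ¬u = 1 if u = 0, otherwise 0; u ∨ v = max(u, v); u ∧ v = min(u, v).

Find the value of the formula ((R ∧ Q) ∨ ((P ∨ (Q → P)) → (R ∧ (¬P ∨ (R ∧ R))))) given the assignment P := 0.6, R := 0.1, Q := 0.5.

(R ∧ Q) = min(0.1, 0.5) = 0.1
(Q → P): 0.5 ≤ 0.6, so result = 1
(P ∨ (Q → P)) = max(0.6, 1) = 1
¬P: Gödel ¬ of 0.6 = 0 (operand ≠ 0)
(R ∧ R) = min(0.1, 0.1) = 0.1
(¬P ∨ (R ∧ R)) = max(0, 0.1) = 0.1
(R ∧ (¬P ∨ (R ∧ R))) = min(0.1, 0.1) = 0.1
((P ∨ (Q → P)) → (R ∧ (¬P ∨ (R ∧ R)))): 1 > 0.1, so result = 0.1
((R ∧ Q) ∨ ((P ∨ (Q → P)) → (R ∧ (¬P ∨ (R ∧ R))))) = max(0.1, 0.1) = 0.1

0.10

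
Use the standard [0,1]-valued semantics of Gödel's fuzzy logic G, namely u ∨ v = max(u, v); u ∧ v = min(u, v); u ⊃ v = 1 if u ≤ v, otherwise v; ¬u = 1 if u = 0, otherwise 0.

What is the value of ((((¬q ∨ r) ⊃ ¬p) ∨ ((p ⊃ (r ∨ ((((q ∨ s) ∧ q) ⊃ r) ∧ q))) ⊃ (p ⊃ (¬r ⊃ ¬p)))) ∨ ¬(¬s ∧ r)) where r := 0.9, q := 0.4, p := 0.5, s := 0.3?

1.00

¬q: Gödel ¬ of 0.4 = 0 (operand ≠ 0)
(¬q ∨ r) = max(0, 0.9) = 0.9
¬p: Gödel ¬ of 0.5 = 0 (operand ≠ 0)
((¬q ∨ r) ⊃ ¬p): 0.9 > 0, so result = 0
(q ∨ s) = max(0.4, 0.3) = 0.4
((q ∨ s) ∧ q) = min(0.4, 0.4) = 0.4
(((q ∨ s) ∧ q) ⊃ r): 0.4 ≤ 0.9, so result = 1
((((q ∨ s) ∧ q) ⊃ r) ∧ q) = min(1, 0.4) = 0.4
(r ∨ ((((q ∨ s) ∧ q) ⊃ r) ∧ q)) = max(0.9, 0.4) = 0.9
(p ⊃ (r ∨ ((((q ∨ s) ∧ q) ⊃ r) ∧ q))): 0.5 ≤ 0.9, so result = 1
¬r: Gödel ¬ of 0.9 = 0 (operand ≠ 0)
¬p: Gödel ¬ of 0.5 = 0 (operand ≠ 0)
(¬r ⊃ ¬p): 0 ≤ 0, so result = 1
(p ⊃ (¬r ⊃ ¬p)): 0.5 ≤ 1, so result = 1
((p ⊃ (r ∨ ((((q ∨ s) ∧ q) ⊃ r) ∧ q))) ⊃ (p ⊃ (¬r ⊃ ¬p))): 1 ≤ 1, so result = 1
(((¬q ∨ r) ⊃ ¬p) ∨ ((p ⊃ (r ∨ ((((q ∨ s) ∧ q) ⊃ r) ∧ q))) ⊃ (p ⊃ (¬r ⊃ ¬p)))) = max(0, 1) = 1
¬s: Gödel ¬ of 0.3 = 0 (operand ≠ 0)
(¬s ∧ r) = min(0, 0.9) = 0
¬(¬s ∧ r): Gödel ¬ of 0 = 1 (operand is 0)
((((¬q ∨ r) ⊃ ¬p) ∨ ((p ⊃ (r ∨ ((((q ∨ s) ∧ q) ⊃ r) ∧ q))) ⊃ (p ⊃ (¬r ⊃ ¬p)))) ∨ ¬(¬s ∧ r)) = max(1, 1) = 1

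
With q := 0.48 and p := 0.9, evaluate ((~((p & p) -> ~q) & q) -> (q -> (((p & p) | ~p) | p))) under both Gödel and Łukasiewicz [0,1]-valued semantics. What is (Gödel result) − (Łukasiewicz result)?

0.00

Gödel evaluation:
  (p & p) = min(0.9, 0.9) = 0.9
  ~q: Gödel ¬ of 0.48 = 0 (operand ≠ 0)
  ((p & p) -> ~q): 0.9 > 0, so result = 0
  ~((p & p) -> ~q): Gödel ¬ of 0 = 1 (operand is 0)
  (~((p & p) -> ~q) & q) = min(1, 0.48) = 0.48
  (p & p) = min(0.9, 0.9) = 0.9
  ~p: Gödel ¬ of 0.9 = 0 (operand ≠ 0)
  ((p & p) | ~p) = max(0.9, 0) = 0.9
  (((p & p) | ~p) | p) = max(0.9, 0.9) = 0.9
  (q -> (((p & p) | ~p) | p)): 0.48 ≤ 0.9, so result = 1
  ((~((p & p) -> ~q) & q) -> (q -> (((p & p) | ~p) | p))): 0.48 ≤ 1, so result = 1
  Gödel value = 1
Łukasiewicz evaluation:
  (p & p) = min(0.9, 0.9) = 0.9
  ~q: Łukasiewicz ¬ gives 1 − 0.48 = 0.52
  ((p & p) -> ~q): min(1, 1 − 0.9 + 0.52) = 0.62
  ~((p & p) -> ~q): Łukasiewicz ¬ gives 1 − 0.62 = 0.38
  (~((p & p) -> ~q) & q) = min(0.38, 0.48) = 0.38
  (p & p) = min(0.9, 0.9) = 0.9
  ~p: Łukasiewicz ¬ gives 1 − 0.9 = 0.1
  ((p & p) | ~p) = max(0.9, 0.1) = 0.9
  (((p & p) | ~p) | p) = max(0.9, 0.9) = 0.9
  (q -> (((p & p) | ~p) | p)): min(1, 1 − 0.48 + 0.9) = 1
  ((~((p & p) -> ~q) & q) -> (q -> (((p & p) | ~p) | p))): min(1, 1 − 0.38 + 1) = 1
  Łukasiewicz value = 1
Difference: 1 − 1 = 0.00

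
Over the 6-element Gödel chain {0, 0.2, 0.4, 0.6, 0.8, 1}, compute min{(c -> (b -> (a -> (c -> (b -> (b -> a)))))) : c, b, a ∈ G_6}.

1.00

Every assignment gives 1. For instance at c = 0, b = 0, a = 0:
  (b -> a): 0 ≤ 0, so result = 1
  (b -> (b -> a)): 0 ≤ 1, so result = 1
  (c -> (b -> (b -> a))): 0 ≤ 1, so result = 1
  (a -> (c -> (b -> (b -> a)))): 0 ≤ 1, so result = 1
  (b -> (a -> (c -> (b -> (b -> a))))): 0 ≤ 1, so result = 1
  (c -> (b -> (a -> (c -> (b -> (b -> a)))))): 0 ≤ 1, so result = 1
All 216 assignments give value 1 — the formula is a G_6-tautology.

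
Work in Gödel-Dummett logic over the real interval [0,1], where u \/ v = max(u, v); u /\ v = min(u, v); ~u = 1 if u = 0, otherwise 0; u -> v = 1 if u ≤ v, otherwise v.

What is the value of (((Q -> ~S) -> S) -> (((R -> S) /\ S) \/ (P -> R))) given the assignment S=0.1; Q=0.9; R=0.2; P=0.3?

~S: Gödel ¬ of 0.1 = 0 (operand ≠ 0)
(Q -> ~S): 0.9 > 0, so result = 0
((Q -> ~S) -> S): 0 ≤ 0.1, so result = 1
(R -> S): 0.2 > 0.1, so result = 0.1
((R -> S) /\ S) = min(0.1, 0.1) = 0.1
(P -> R): 0.3 > 0.2, so result = 0.2
(((R -> S) /\ S) \/ (P -> R)) = max(0.1, 0.2) = 0.2
(((Q -> ~S) -> S) -> (((R -> S) /\ S) \/ (P -> R))): 1 > 0.2, so result = 0.2

0.20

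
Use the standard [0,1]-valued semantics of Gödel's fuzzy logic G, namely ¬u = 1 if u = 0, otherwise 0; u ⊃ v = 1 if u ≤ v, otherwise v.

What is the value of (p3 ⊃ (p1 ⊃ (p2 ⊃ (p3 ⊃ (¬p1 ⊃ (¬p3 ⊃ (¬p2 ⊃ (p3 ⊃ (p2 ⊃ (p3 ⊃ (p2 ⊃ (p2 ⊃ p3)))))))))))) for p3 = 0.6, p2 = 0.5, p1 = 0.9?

¬p1: Gödel ¬ of 0.9 = 0 (operand ≠ 0)
¬p3: Gödel ¬ of 0.6 = 0 (operand ≠ 0)
¬p2: Gödel ¬ of 0.5 = 0 (operand ≠ 0)
(p2 ⊃ p3): 0.5 ≤ 0.6, so result = 1
(p2 ⊃ (p2 ⊃ p3)): 0.5 ≤ 1, so result = 1
(p3 ⊃ (p2 ⊃ (p2 ⊃ p3))): 0.6 ≤ 1, so result = 1
(p2 ⊃ (p3 ⊃ (p2 ⊃ (p2 ⊃ p3)))): 0.5 ≤ 1, so result = 1
(p3 ⊃ (p2 ⊃ (p3 ⊃ (p2 ⊃ (p2 ⊃ p3))))): 0.6 ≤ 1, so result = 1
(¬p2 ⊃ (p3 ⊃ (p2 ⊃ (p3 ⊃ (p2 ⊃ (p2 ⊃ p3)))))): 0 ≤ 1, so result = 1
(¬p3 ⊃ (¬p2 ⊃ (p3 ⊃ (p2 ⊃ (p3 ⊃ (p2 ⊃ (p2 ⊃ p3))))))): 0 ≤ 1, so result = 1
(¬p1 ⊃ (¬p3 ⊃ (¬p2 ⊃ (p3 ⊃ (p2 ⊃ (p3 ⊃ (p2 ⊃ (p2 ⊃ p3)))))))): 0 ≤ 1, so result = 1
(p3 ⊃ (¬p1 ⊃ (¬p3 ⊃ (¬p2 ⊃ (p3 ⊃ (p2 ⊃ (p3 ⊃ (p2 ⊃ (p2 ⊃ p3))))))))): 0.6 ≤ 1, so result = 1
(p2 ⊃ (p3 ⊃ (¬p1 ⊃ (¬p3 ⊃ (¬p2 ⊃ (p3 ⊃ (p2 ⊃ (p3 ⊃ (p2 ⊃ (p2 ⊃ p3)))))))))): 0.5 ≤ 1, so result = 1
(p1 ⊃ (p2 ⊃ (p3 ⊃ (¬p1 ⊃ (¬p3 ⊃ (¬p2 ⊃ (p3 ⊃ (p2 ⊃ (p3 ⊃ (p2 ⊃ (p2 ⊃ p3))))))))))): 0.9 ≤ 1, so result = 1
(p3 ⊃ (p1 ⊃ (p2 ⊃ (p3 ⊃ (¬p1 ⊃ (¬p3 ⊃ (¬p2 ⊃ (p3 ⊃ (p2 ⊃ (p3 ⊃ (p2 ⊃ (p2 ⊃ p3)))))))))))): 0.6 ≤ 1, so result = 1

1.00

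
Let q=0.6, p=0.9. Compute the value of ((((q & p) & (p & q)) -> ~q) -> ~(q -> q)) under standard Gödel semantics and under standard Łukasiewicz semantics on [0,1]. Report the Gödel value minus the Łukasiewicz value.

Gödel evaluation:
  (q & p) = min(0.6, 0.9) = 0.6
  (p & q) = min(0.9, 0.6) = 0.6
  ((q & p) & (p & q)) = min(0.6, 0.6) = 0.6
  ~q: Gödel ¬ of 0.6 = 0 (operand ≠ 0)
  (((q & p) & (p & q)) -> ~q): 0.6 > 0, so result = 0
  (q -> q): 0.6 ≤ 0.6, so result = 1
  ~(q -> q): Gödel ¬ of 1 = 0 (operand ≠ 0)
  ((((q & p) & (p & q)) -> ~q) -> ~(q -> q)): 0 ≤ 0, so result = 1
  Gödel value = 1
Łukasiewicz evaluation:
  (q & p) = min(0.6, 0.9) = 0.6
  (p & q) = min(0.9, 0.6) = 0.6
  ((q & p) & (p & q)) = min(0.6, 0.6) = 0.6
  ~q: Łukasiewicz ¬ gives 1 − 0.6 = 0.4
  (((q & p) & (p & q)) -> ~q): min(1, 1 − 0.6 + 0.4) = 0.8
  (q -> q): min(1, 1 − 0.6 + 0.6) = 1
  ~(q -> q): Łukasiewicz ¬ gives 1 − 1 = 0
  ((((q & p) & (p & q)) -> ~q) -> ~(q -> q)): min(1, 1 − 0.8 + 0) = 0.2
  Łukasiewicz value = 0.2
Difference: 1 − 0.2 = 0.80

0.80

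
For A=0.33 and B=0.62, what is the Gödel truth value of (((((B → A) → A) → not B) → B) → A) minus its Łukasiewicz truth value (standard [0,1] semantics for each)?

-0.14

Gödel evaluation:
  (B → A): 0.62 > 0.33, so result = 0.33
  ((B → A) → A): 0.33 ≤ 0.33, so result = 1
  not B: Gödel ¬ of 0.62 = 0 (operand ≠ 0)
  (((B → A) → A) → not B): 1 > 0, so result = 0
  ((((B → A) → A) → not B) → B): 0 ≤ 0.62, so result = 1
  (((((B → A) → A) → not B) → B) → A): 1 > 0.33, so result = 0.33
  Gödel value = 0.33
Łukasiewicz evaluation:
  (B → A): min(1, 1 − 0.62 + 0.33) = 0.71
  ((B → A) → A): min(1, 1 − 0.71 + 0.33) = 0.62
  not B: Łukasiewicz ¬ gives 1 − 0.62 = 0.38
  (((B → A) → A) → not B): min(1, 1 − 0.62 + 0.38) = 0.76
  ((((B → A) → A) → not B) → B): min(1, 1 − 0.76 + 0.62) = 0.86
  (((((B → A) → A) → not B) → B) → A): min(1, 1 − 0.86 + 0.33) = 0.47
  Łukasiewicz value = 0.47
Difference: 0.33 − 0.47 = -0.14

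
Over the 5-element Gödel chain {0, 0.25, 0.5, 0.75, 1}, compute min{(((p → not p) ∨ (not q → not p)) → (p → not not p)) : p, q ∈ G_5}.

Every assignment gives 1. For instance at p = 0, q = 0:
  not p: Gödel ¬ of 0 = 1 (operand is 0)
  (p → not p): 0 ≤ 1, so result = 1
  not q: Gödel ¬ of 0 = 1 (operand is 0)
  not p: Gödel ¬ of 0 = 1 (operand is 0)
  (not q → not p): 1 ≤ 1, so result = 1
  ((p → not p) ∨ (not q → not p)) = max(1, 1) = 1
  not p: Gödel ¬ of 0 = 1 (operand is 0)
  not not p: Gödel ¬ of 1 = 0 (operand ≠ 0)
  (p → not not p): 0 ≤ 0, so result = 1
  (((p → not p) ∨ (not q → not p)) → (p → not not p)): 1 ≤ 1, so result = 1
All 25 assignments give value 1 — the formula is a G_5-tautology.

1.00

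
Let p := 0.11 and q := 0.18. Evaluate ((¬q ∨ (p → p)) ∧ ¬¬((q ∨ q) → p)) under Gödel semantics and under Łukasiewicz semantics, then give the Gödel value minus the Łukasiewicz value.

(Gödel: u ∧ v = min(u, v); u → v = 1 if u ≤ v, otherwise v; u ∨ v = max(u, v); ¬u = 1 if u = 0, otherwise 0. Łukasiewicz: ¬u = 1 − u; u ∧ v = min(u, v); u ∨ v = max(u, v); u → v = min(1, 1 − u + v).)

0.07

Gödel evaluation:
  ¬q: Gödel ¬ of 0.18 = 0 (operand ≠ 0)
  (p → p): 0.11 ≤ 0.11, so result = 1
  (¬q ∨ (p → p)) = max(0, 1) = 1
  (q ∨ q) = max(0.18, 0.18) = 0.18
  ((q ∨ q) → p): 0.18 > 0.11, so result = 0.11
  ¬((q ∨ q) → p): Gödel ¬ of 0.11 = 0 (operand ≠ 0)
  ¬¬((q ∨ q) → p): Gödel ¬ of 0 = 1 (operand is 0)
  ((¬q ∨ (p → p)) ∧ ¬¬((q ∨ q) → p)) = min(1, 1) = 1
  Gödel value = 1
Łukasiewicz evaluation:
  ¬q: Łukasiewicz ¬ gives 1 − 0.18 = 0.82
  (p → p): min(1, 1 − 0.11 + 0.11) = 1
  (¬q ∨ (p → p)) = max(0.82, 1) = 1
  (q ∨ q) = max(0.18, 0.18) = 0.18
  ((q ∨ q) → p): min(1, 1 − 0.18 + 0.11) = 0.93
  ¬((q ∨ q) → p): Łukasiewicz ¬ gives 1 − 0.93 = 0.07
  ¬¬((q ∨ q) → p): Łukasiewicz ¬ gives 1 − 0.07 = 0.93
  ((¬q ∨ (p → p)) ∧ ¬¬((q ∨ q) → p)) = min(1, 0.93) = 0.93
  Łukasiewicz value = 0.93
Difference: 1 − 0.93 = 0.07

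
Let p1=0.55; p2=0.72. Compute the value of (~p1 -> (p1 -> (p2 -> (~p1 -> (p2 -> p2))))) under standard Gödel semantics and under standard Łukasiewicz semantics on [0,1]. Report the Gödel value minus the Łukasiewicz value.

0.00

Gödel evaluation:
  ~p1: Gödel ¬ of 0.55 = 0 (operand ≠ 0)
  ~p1: Gödel ¬ of 0.55 = 0 (operand ≠ 0)
  (p2 -> p2): 0.72 ≤ 0.72, so result = 1
  (~p1 -> (p2 -> p2)): 0 ≤ 1, so result = 1
  (p2 -> (~p1 -> (p2 -> p2))): 0.72 ≤ 1, so result = 1
  (p1 -> (p2 -> (~p1 -> (p2 -> p2)))): 0.55 ≤ 1, so result = 1
  (~p1 -> (p1 -> (p2 -> (~p1 -> (p2 -> p2))))): 0 ≤ 1, so result = 1
  Gödel value = 1
Łukasiewicz evaluation:
  ~p1: Łukasiewicz ¬ gives 1 − 0.55 = 0.45
  ~p1: Łukasiewicz ¬ gives 1 − 0.55 = 0.45
  (p2 -> p2): min(1, 1 − 0.72 + 0.72) = 1
  (~p1 -> (p2 -> p2)): min(1, 1 − 0.45 + 1) = 1
  (p2 -> (~p1 -> (p2 -> p2))): min(1, 1 − 0.72 + 1) = 1
  (p1 -> (p2 -> (~p1 -> (p2 -> p2)))): min(1, 1 − 0.55 + 1) = 1
  (~p1 -> (p1 -> (p2 -> (~p1 -> (p2 -> p2))))): min(1, 1 − 0.45 + 1) = 1
  Łukasiewicz value = 1
Difference: 1 − 1 = 0.00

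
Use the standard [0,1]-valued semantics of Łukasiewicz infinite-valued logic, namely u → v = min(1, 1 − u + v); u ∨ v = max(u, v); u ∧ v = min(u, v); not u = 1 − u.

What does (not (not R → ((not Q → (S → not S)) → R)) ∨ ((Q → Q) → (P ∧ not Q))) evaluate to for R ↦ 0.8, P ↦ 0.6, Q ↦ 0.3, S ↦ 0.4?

not R: Łukasiewicz ¬ gives 1 − 0.8 = 0.2
not Q: Łukasiewicz ¬ gives 1 − 0.3 = 0.7
not S: Łukasiewicz ¬ gives 1 − 0.4 = 0.6
(S → not S): min(1, 1 − 0.4 + 0.6) = 1
(not Q → (S → not S)): min(1, 1 − 0.7 + 1) = 1
((not Q → (S → not S)) → R): min(1, 1 − 1 + 0.8) = 0.8
(not R → ((not Q → (S → not S)) → R)): min(1, 1 − 0.2 + 0.8) = 1
not (not R → ((not Q → (S → not S)) → R)): Łukasiewicz ¬ gives 1 − 1 = 0
(Q → Q): min(1, 1 − 0.3 + 0.3) = 1
not Q: Łukasiewicz ¬ gives 1 − 0.3 = 0.7
(P ∧ not Q) = min(0.6, 0.7) = 0.6
((Q → Q) → (P ∧ not Q)): min(1, 1 − 1 + 0.6) = 0.6
(not (not R → ((not Q → (S → not S)) → R)) ∨ ((Q → Q) → (P ∧ not Q))) = max(0, 0.6) = 0.6

0.60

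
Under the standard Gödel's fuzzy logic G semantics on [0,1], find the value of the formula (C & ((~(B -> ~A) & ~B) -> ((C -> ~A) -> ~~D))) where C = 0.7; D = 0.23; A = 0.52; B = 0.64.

0.70

~A: Gödel ¬ of 0.52 = 0 (operand ≠ 0)
(B -> ~A): 0.64 > 0, so result = 0
~(B -> ~A): Gödel ¬ of 0 = 1 (operand is 0)
~B: Gödel ¬ of 0.64 = 0 (operand ≠ 0)
(~(B -> ~A) & ~B) = min(1, 0) = 0
~A: Gödel ¬ of 0.52 = 0 (operand ≠ 0)
(C -> ~A): 0.7 > 0, so result = 0
~D: Gödel ¬ of 0.23 = 0 (operand ≠ 0)
~~D: Gödel ¬ of 0 = 1 (operand is 0)
((C -> ~A) -> ~~D): 0 ≤ 1, so result = 1
((~(B -> ~A) & ~B) -> ((C -> ~A) -> ~~D)): 0 ≤ 1, so result = 1
(C & ((~(B -> ~A) & ~B) -> ((C -> ~A) -> ~~D))) = min(0.7, 1) = 0.7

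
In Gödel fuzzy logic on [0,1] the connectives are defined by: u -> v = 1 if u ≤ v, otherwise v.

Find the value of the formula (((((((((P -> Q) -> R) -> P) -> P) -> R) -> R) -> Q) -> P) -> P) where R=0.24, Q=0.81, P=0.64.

1.00

(P -> Q): 0.64 ≤ 0.81, so result = 1
((P -> Q) -> R): 1 > 0.24, so result = 0.24
(((P -> Q) -> R) -> P): 0.24 ≤ 0.64, so result = 1
((((P -> Q) -> R) -> P) -> P): 1 > 0.64, so result = 0.64
(((((P -> Q) -> R) -> P) -> P) -> R): 0.64 > 0.24, so result = 0.24
((((((P -> Q) -> R) -> P) -> P) -> R) -> R): 0.24 ≤ 0.24, so result = 1
(((((((P -> Q) -> R) -> P) -> P) -> R) -> R) -> Q): 1 > 0.81, so result = 0.81
((((((((P -> Q) -> R) -> P) -> P) -> R) -> R) -> Q) -> P): 0.81 > 0.64, so result = 0.64
(((((((((P -> Q) -> R) -> P) -> P) -> R) -> R) -> Q) -> P) -> P): 0.64 ≤ 0.64, so result = 1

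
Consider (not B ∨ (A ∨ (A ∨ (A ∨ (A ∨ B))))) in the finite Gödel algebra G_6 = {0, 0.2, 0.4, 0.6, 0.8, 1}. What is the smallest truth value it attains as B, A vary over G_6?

The minimum is attained at B = 0.2, A = 0:
  not B: Gödel ¬ of 0.2 = 0 (operand ≠ 0)
  (A ∨ B) = max(0, 0.2) = 0.2
  (A ∨ (A ∨ B)) = max(0, 0.2) = 0.2
  (A ∨ (A ∨ (A ∨ B))) = max(0, 0.2) = 0.2
  (A ∨ (A ∨ (A ∨ (A ∨ B)))) = max(0, 0.2) = 0.2
  (not B ∨ (A ∨ (A ∨ (A ∨ (A ∨ B))))) = max(0, 0.2) = 0.2
Checking all 36 assignments confirms none give a value below 0.20.

0.20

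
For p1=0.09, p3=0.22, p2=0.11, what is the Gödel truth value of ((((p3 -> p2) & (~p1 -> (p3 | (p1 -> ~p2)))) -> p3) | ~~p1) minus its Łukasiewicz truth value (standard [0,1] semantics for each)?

0.67

Gödel evaluation:
  (p3 -> p2): 0.22 > 0.11, so result = 0.11
  ~p1: Gödel ¬ of 0.09 = 0 (operand ≠ 0)
  ~p2: Gödel ¬ of 0.11 = 0 (operand ≠ 0)
  (p1 -> ~p2): 0.09 > 0, so result = 0
  (p3 | (p1 -> ~p2)) = max(0.22, 0) = 0.22
  (~p1 -> (p3 | (p1 -> ~p2))): 0 ≤ 0.22, so result = 1
  ((p3 -> p2) & (~p1 -> (p3 | (p1 -> ~p2)))) = min(0.11, 1) = 0.11
  (((p3 -> p2) & (~p1 -> (p3 | (p1 -> ~p2)))) -> p3): 0.11 ≤ 0.22, so result = 1
  ~p1: Gödel ¬ of 0.09 = 0 (operand ≠ 0)
  ~~p1: Gödel ¬ of 0 = 1 (operand is 0)
  ((((p3 -> p2) & (~p1 -> (p3 | (p1 -> ~p2)))) -> p3) | ~~p1) = max(1, 1) = 1
  Gödel value = 1
Łukasiewicz evaluation:
  (p3 -> p2): min(1, 1 − 0.22 + 0.11) = 0.89
  ~p1: Łukasiewicz ¬ gives 1 − 0.09 = 0.91
  ~p2: Łukasiewicz ¬ gives 1 − 0.11 = 0.89
  (p1 -> ~p2): min(1, 1 − 0.09 + 0.89) = 1
  (p3 | (p1 -> ~p2)) = max(0.22, 1) = 1
  (~p1 -> (p3 | (p1 -> ~p2))): min(1, 1 − 0.91 + 1) = 1
  ((p3 -> p2) & (~p1 -> (p3 | (p1 -> ~p2)))) = min(0.89, 1) = 0.89
  (((p3 -> p2) & (~p1 -> (p3 | (p1 -> ~p2)))) -> p3): min(1, 1 − 0.89 + 0.22) = 0.33
  ~p1: Łukasiewicz ¬ gives 1 − 0.09 = 0.91
  ~~p1: Łukasiewicz ¬ gives 1 − 0.91 = 0.09
  ((((p3 -> p2) & (~p1 -> (p3 | (p1 -> ~p2)))) -> p3) | ~~p1) = max(0.33, 0.09) = 0.33
  Łukasiewicz value = 0.33
Difference: 1 − 0.33 = 0.67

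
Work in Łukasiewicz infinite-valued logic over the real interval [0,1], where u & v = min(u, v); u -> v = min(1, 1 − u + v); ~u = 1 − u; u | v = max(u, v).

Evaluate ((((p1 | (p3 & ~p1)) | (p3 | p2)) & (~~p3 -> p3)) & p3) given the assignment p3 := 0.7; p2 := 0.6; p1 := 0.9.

~p1: Łukasiewicz ¬ gives 1 − 0.9 = 0.1
(p3 & ~p1) = min(0.7, 0.1) = 0.1
(p1 | (p3 & ~p1)) = max(0.9, 0.1) = 0.9
(p3 | p2) = max(0.7, 0.6) = 0.7
((p1 | (p3 & ~p1)) | (p3 | p2)) = max(0.9, 0.7) = 0.9
~p3: Łukasiewicz ¬ gives 1 − 0.7 = 0.3
~~p3: Łukasiewicz ¬ gives 1 − 0.3 = 0.7
(~~p3 -> p3): min(1, 1 − 0.7 + 0.7) = 1
(((p1 | (p3 & ~p1)) | (p3 | p2)) & (~~p3 -> p3)) = min(0.9, 1) = 0.9
((((p1 | (p3 & ~p1)) | (p3 | p2)) & (~~p3 -> p3)) & p3) = min(0.9, 0.7) = 0.7

0.70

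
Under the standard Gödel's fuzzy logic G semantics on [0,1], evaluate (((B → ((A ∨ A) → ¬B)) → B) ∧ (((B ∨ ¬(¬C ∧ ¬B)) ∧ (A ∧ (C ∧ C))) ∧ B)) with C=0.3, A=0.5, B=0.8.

0.30

(A ∨ A) = max(0.5, 0.5) = 0.5
¬B: Gödel ¬ of 0.8 = 0 (operand ≠ 0)
((A ∨ A) → ¬B): 0.5 > 0, so result = 0
(B → ((A ∨ A) → ¬B)): 0.8 > 0, so result = 0
((B → ((A ∨ A) → ¬B)) → B): 0 ≤ 0.8, so result = 1
¬C: Gödel ¬ of 0.3 = 0 (operand ≠ 0)
¬B: Gödel ¬ of 0.8 = 0 (operand ≠ 0)
(¬C ∧ ¬B) = min(0, 0) = 0
¬(¬C ∧ ¬B): Gödel ¬ of 0 = 1 (operand is 0)
(B ∨ ¬(¬C ∧ ¬B)) = max(0.8, 1) = 1
(C ∧ C) = min(0.3, 0.3) = 0.3
(A ∧ (C ∧ C)) = min(0.5, 0.3) = 0.3
((B ∨ ¬(¬C ∧ ¬B)) ∧ (A ∧ (C ∧ C))) = min(1, 0.3) = 0.3
(((B ∨ ¬(¬C ∧ ¬B)) ∧ (A ∧ (C ∧ C))) ∧ B) = min(0.3, 0.8) = 0.3
(((B → ((A ∨ A) → ¬B)) → B) ∧ (((B ∨ ¬(¬C ∧ ¬B)) ∧ (A ∧ (C ∧ C))) ∧ B)) = min(1, 0.3) = 0.3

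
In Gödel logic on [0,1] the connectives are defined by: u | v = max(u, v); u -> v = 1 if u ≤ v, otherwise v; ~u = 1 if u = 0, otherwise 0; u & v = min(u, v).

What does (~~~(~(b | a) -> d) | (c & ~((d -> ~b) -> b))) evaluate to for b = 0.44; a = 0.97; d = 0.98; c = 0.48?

(b | a) = max(0.44, 0.97) = 0.97
~(b | a): Gödel ¬ of 0.97 = 0 (operand ≠ 0)
(~(b | a) -> d): 0 ≤ 0.98, so result = 1
~(~(b | a) -> d): Gödel ¬ of 1 = 0 (operand ≠ 0)
~~(~(b | a) -> d): Gödel ¬ of 0 = 1 (operand is 0)
~~~(~(b | a) -> d): Gödel ¬ of 1 = 0 (operand ≠ 0)
~b: Gödel ¬ of 0.44 = 0 (operand ≠ 0)
(d -> ~b): 0.98 > 0, so result = 0
((d -> ~b) -> b): 0 ≤ 0.44, so result = 1
~((d -> ~b) -> b): Gödel ¬ of 1 = 0 (operand ≠ 0)
(c & ~((d -> ~b) -> b)) = min(0.48, 0) = 0
(~~~(~(b | a) -> d) | (c & ~((d -> ~b) -> b))) = max(0, 0) = 0

0.00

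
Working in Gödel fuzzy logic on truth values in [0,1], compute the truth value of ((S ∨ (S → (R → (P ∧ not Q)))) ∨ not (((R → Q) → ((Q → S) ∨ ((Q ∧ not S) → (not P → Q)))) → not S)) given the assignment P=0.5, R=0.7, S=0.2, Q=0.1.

not Q: Gödel ¬ of 0.1 = 0 (operand ≠ 0)
(P ∧ not Q) = min(0.5, 0) = 0
(R → (P ∧ not Q)): 0.7 > 0, so result = 0
(S → (R → (P ∧ not Q))): 0.2 > 0, so result = 0
(S ∨ (S → (R → (P ∧ not Q)))) = max(0.2, 0) = 0.2
(R → Q): 0.7 > 0.1, so result = 0.1
(Q → S): 0.1 ≤ 0.2, so result = 1
not S: Gödel ¬ of 0.2 = 0 (operand ≠ 0)
(Q ∧ not S) = min(0.1, 0) = 0
not P: Gödel ¬ of 0.5 = 0 (operand ≠ 0)
(not P → Q): 0 ≤ 0.1, so result = 1
((Q ∧ not S) → (not P → Q)): 0 ≤ 1, so result = 1
((Q → S) ∨ ((Q ∧ not S) → (not P → Q))) = max(1, 1) = 1
((R → Q) → ((Q → S) ∨ ((Q ∧ not S) → (not P → Q)))): 0.1 ≤ 1, so result = 1
not S: Gödel ¬ of 0.2 = 0 (operand ≠ 0)
(((R → Q) → ((Q → S) ∨ ((Q ∧ not S) → (not P → Q)))) → not S): 1 > 0, so result = 0
not (((R → Q) → ((Q → S) ∨ ((Q ∧ not S) → (not P → Q)))) → not S): Gödel ¬ of 0 = 1 (operand is 0)
((S ∨ (S → (R → (P ∧ not Q)))) ∨ not (((R → Q) → ((Q → S) ∨ ((Q ∧ not S) → (not P → Q)))) → not S)) = max(0.2, 1) = 1

1.00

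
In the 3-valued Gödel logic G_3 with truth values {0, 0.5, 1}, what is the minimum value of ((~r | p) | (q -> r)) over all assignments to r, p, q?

The minimum is attained at r = 0.5, p = 0, q = 1:
  ~r: Gödel ¬ of 0.5 = 0 (operand ≠ 0)
  (~r | p) = max(0, 0) = 0
  (q -> r): 1 > 0.5, so result = 0.5
  ((~r | p) | (q -> r)) = max(0, 0.5) = 0.5
Checking all 27 assignments confirms none give a value below 0.50.

0.50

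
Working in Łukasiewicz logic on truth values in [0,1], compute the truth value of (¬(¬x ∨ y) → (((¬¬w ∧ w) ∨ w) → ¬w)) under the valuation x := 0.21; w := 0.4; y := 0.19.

1.00

¬x: Łukasiewicz ¬ gives 1 − 0.21 = 0.79
(¬x ∨ y) = max(0.79, 0.19) = 0.79
¬(¬x ∨ y): Łukasiewicz ¬ gives 1 − 0.79 = 0.21
¬w: Łukasiewicz ¬ gives 1 − 0.4 = 0.6
¬¬w: Łukasiewicz ¬ gives 1 − 0.6 = 0.4
(¬¬w ∧ w) = min(0.4, 0.4) = 0.4
((¬¬w ∧ w) ∨ w) = max(0.4, 0.4) = 0.4
¬w: Łukasiewicz ¬ gives 1 − 0.4 = 0.6
(((¬¬w ∧ w) ∨ w) → ¬w): min(1, 1 − 0.4 + 0.6) = 1
(¬(¬x ∨ y) → (((¬¬w ∧ w) ∨ w) → ¬w)): min(1, 1 − 0.21 + 1) = 1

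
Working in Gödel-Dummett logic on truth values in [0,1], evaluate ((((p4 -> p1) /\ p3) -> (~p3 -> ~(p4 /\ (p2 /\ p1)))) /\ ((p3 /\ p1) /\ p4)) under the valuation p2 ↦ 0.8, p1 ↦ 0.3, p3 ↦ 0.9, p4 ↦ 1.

0.30

(p4 -> p1): 1 > 0.3, so result = 0.3
((p4 -> p1) /\ p3) = min(0.3, 0.9) = 0.3
~p3: Gödel ¬ of 0.9 = 0 (operand ≠ 0)
(p2 /\ p1) = min(0.8, 0.3) = 0.3
(p4 /\ (p2 /\ p1)) = min(1, 0.3) = 0.3
~(p4 /\ (p2 /\ p1)): Gödel ¬ of 0.3 = 0 (operand ≠ 0)
(~p3 -> ~(p4 /\ (p2 /\ p1))): 0 ≤ 0, so result = 1
(((p4 -> p1) /\ p3) -> (~p3 -> ~(p4 /\ (p2 /\ p1)))): 0.3 ≤ 1, so result = 1
(p3 /\ p1) = min(0.9, 0.3) = 0.3
((p3 /\ p1) /\ p4) = min(0.3, 1) = 0.3
((((p4 -> p1) /\ p3) -> (~p3 -> ~(p4 /\ (p2 /\ p1)))) /\ ((p3 /\ p1) /\ p4)) = min(1, 0.3) = 0.3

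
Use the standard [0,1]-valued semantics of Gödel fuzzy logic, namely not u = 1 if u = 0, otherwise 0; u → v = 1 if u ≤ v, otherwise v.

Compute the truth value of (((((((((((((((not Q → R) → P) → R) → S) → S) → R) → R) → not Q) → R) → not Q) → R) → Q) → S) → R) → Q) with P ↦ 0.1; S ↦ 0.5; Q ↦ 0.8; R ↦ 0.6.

0.80

not Q: Gödel ¬ of 0.8 = 0 (operand ≠ 0)
(not Q → R): 0 ≤ 0.6, so result = 1
((not Q → R) → P): 1 > 0.1, so result = 0.1
(((not Q → R) → P) → R): 0.1 ≤ 0.6, so result = 1
((((not Q → R) → P) → R) → S): 1 > 0.5, so result = 0.5
(((((not Q → R) → P) → R) → S) → S): 0.5 ≤ 0.5, so result = 1
((((((not Q → R) → P) → R) → S) → S) → R): 1 > 0.6, so result = 0.6
(((((((not Q → R) → P) → R) → S) → S) → R) → R): 0.6 ≤ 0.6, so result = 1
not Q: Gödel ¬ of 0.8 = 0 (operand ≠ 0)
((((((((not Q → R) → P) → R) → S) → S) → R) → R) → not Q): 1 > 0, so result = 0
(((((((((not Q → R) → P) → R) → S) → S) → R) → R) → not Q) → R): 0 ≤ 0.6, so result = 1
not Q: Gödel ¬ of 0.8 = 0 (operand ≠ 0)
((((((((((not Q → R) → P) → R) → S) → S) → R) → R) → not Q) → R) → not Q): 1 > 0, so result = 0
(((((((((((not Q → R) → P) → R) → S) → S) → R) → R) → not Q) → R) → not Q) → R): 0 ≤ 0.6, so result = 1
((((((((((((not Q → R) → P) → R) → S) → S) → R) → R) → not Q) → R) → not Q) → R) → Q): 1 > 0.8, so result = 0.8
(((((((((((((not Q → R) → P) → R) → S) → S) → R) → R) → not Q) → R) → not Q) → R) → Q) → S): 0.8 > 0.5, so result = 0.5
((((((((((((((not Q → R) → P) → R) → S) → S) → R) → R) → not Q) → R) → not Q) → R) → Q) → S) → R): 0.5 ≤ 0.6, so result = 1
(((((((((((((((not Q → R) → P) → R) → S) → S) → R) → R) → not Q) → R) → not Q) → R) → Q) → S) → R) → Q): 1 > 0.8, so result = 0.8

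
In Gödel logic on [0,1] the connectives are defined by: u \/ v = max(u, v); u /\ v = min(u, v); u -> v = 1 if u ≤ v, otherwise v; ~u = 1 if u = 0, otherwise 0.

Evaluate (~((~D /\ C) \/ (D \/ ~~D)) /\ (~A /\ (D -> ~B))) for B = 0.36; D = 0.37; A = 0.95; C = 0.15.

0.00

~D: Gödel ¬ of 0.37 = 0 (operand ≠ 0)
(~D /\ C) = min(0, 0.15) = 0
~D: Gödel ¬ of 0.37 = 0 (operand ≠ 0)
~~D: Gödel ¬ of 0 = 1 (operand is 0)
(D \/ ~~D) = max(0.37, 1) = 1
((~D /\ C) \/ (D \/ ~~D)) = max(0, 1) = 1
~((~D /\ C) \/ (D \/ ~~D)): Gödel ¬ of 1 = 0 (operand ≠ 0)
~A: Gödel ¬ of 0.95 = 0 (operand ≠ 0)
~B: Gödel ¬ of 0.36 = 0 (operand ≠ 0)
(D -> ~B): 0.37 > 0, so result = 0
(~A /\ (D -> ~B)) = min(0, 0) = 0
(~((~D /\ C) \/ (D \/ ~~D)) /\ (~A /\ (D -> ~B))) = min(0, 0) = 0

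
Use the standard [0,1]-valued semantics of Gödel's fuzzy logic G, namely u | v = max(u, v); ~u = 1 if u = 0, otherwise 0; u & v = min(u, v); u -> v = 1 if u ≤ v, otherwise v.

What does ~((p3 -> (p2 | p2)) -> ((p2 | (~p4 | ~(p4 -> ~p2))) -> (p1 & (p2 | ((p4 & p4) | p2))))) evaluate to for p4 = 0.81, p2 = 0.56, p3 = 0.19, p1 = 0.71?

(p2 | p2) = max(0.56, 0.56) = 0.56
(p3 -> (p2 | p2)): 0.19 ≤ 0.56, so result = 1
~p4: Gödel ¬ of 0.81 = 0 (operand ≠ 0)
~p2: Gödel ¬ of 0.56 = 0 (operand ≠ 0)
(p4 -> ~p2): 0.81 > 0, so result = 0
~(p4 -> ~p2): Gödel ¬ of 0 = 1 (operand is 0)
(~p4 | ~(p4 -> ~p2)) = max(0, 1) = 1
(p2 | (~p4 | ~(p4 -> ~p2))) = max(0.56, 1) = 1
(p4 & p4) = min(0.81, 0.81) = 0.81
((p4 & p4) | p2) = max(0.81, 0.56) = 0.81
(p2 | ((p4 & p4) | p2)) = max(0.56, 0.81) = 0.81
(p1 & (p2 | ((p4 & p4) | p2))) = min(0.71, 0.81) = 0.71
((p2 | (~p4 | ~(p4 -> ~p2))) -> (p1 & (p2 | ((p4 & p4) | p2)))): 1 > 0.71, so result = 0.71
((p3 -> (p2 | p2)) -> ((p2 | (~p4 | ~(p4 -> ~p2))) -> (p1 & (p2 | ((p4 & p4) | p2))))): 1 > 0.71, so result = 0.71
~((p3 -> (p2 | p2)) -> ((p2 | (~p4 | ~(p4 -> ~p2))) -> (p1 & (p2 | ((p4 & p4) | p2))))): Gödel ¬ of 0.71 = 0 (operand ≠ 0)

0.00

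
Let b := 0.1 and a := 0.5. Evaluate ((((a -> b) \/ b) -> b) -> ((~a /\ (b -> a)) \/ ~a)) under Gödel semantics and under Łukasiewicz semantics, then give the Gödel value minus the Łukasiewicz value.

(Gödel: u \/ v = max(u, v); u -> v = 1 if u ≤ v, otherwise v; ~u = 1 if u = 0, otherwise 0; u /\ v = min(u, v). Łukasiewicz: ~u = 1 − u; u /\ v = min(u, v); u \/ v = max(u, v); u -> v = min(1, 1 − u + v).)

-1.00

Gödel evaluation:
  (a -> b): 0.5 > 0.1, so result = 0.1
  ((a -> b) \/ b) = max(0.1, 0.1) = 0.1
  (((a -> b) \/ b) -> b): 0.1 ≤ 0.1, so result = 1
  ~a: Gödel ¬ of 0.5 = 0 (operand ≠ 0)
  (b -> a): 0.1 ≤ 0.5, so result = 1
  (~a /\ (b -> a)) = min(0, 1) = 0
  ~a: Gödel ¬ of 0.5 = 0 (operand ≠ 0)
  ((~a /\ (b -> a)) \/ ~a) = max(0, 0) = 0
  ((((a -> b) \/ b) -> b) -> ((~a /\ (b -> a)) \/ ~a)): 1 > 0, so result = 0
  Gödel value = 0
Łukasiewicz evaluation:
  (a -> b): min(1, 1 − 0.5 + 0.1) = 0.6
  ((a -> b) \/ b) = max(0.6, 0.1) = 0.6
  (((a -> b) \/ b) -> b): min(1, 1 − 0.6 + 0.1) = 0.5
  ~a: Łukasiewicz ¬ gives 1 − 0.5 = 0.5
  (b -> a): min(1, 1 − 0.1 + 0.5) = 1
  (~a /\ (b -> a)) = min(0.5, 1) = 0.5
  ~a: Łukasiewicz ¬ gives 1 − 0.5 = 0.5
  ((~a /\ (b -> a)) \/ ~a) = max(0.5, 0.5) = 0.5
  ((((a -> b) \/ b) -> b) -> ((~a /\ (b -> a)) \/ ~a)): min(1, 1 − 0.5 + 0.5) = 1
  Łukasiewicz value = 1
Difference: 0 − 1 = -1.00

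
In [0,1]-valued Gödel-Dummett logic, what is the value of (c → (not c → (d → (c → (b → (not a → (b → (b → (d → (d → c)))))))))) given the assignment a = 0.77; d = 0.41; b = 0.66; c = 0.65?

1.00

not c: Gödel ¬ of 0.65 = 0 (operand ≠ 0)
not a: Gödel ¬ of 0.77 = 0 (operand ≠ 0)
(d → c): 0.41 ≤ 0.65, so result = 1
(d → (d → c)): 0.41 ≤ 1, so result = 1
(b → (d → (d → c))): 0.66 ≤ 1, so result = 1
(b → (b → (d → (d → c)))): 0.66 ≤ 1, so result = 1
(not a → (b → (b → (d → (d → c))))): 0 ≤ 1, so result = 1
(b → (not a → (b → (b → (d → (d → c)))))): 0.66 ≤ 1, so result = 1
(c → (b → (not a → (b → (b → (d → (d → c))))))): 0.65 ≤ 1, so result = 1
(d → (c → (b → (not a → (b → (b → (d → (d → c)))))))): 0.41 ≤ 1, so result = 1
(not c → (d → (c → (b → (not a → (b → (b → (d → (d → c))))))))): 0 ≤ 1, so result = 1
(c → (not c → (d → (c → (b → (not a → (b → (b → (d → (d → c)))))))))): 0.65 ≤ 1, so result = 1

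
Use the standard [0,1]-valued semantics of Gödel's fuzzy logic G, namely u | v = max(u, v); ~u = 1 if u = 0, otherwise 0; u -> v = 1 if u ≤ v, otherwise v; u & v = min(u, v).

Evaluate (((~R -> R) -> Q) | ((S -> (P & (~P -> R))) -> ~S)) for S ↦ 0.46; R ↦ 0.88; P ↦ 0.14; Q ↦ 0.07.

~R: Gödel ¬ of 0.88 = 0 (operand ≠ 0)
(~R -> R): 0 ≤ 0.88, so result = 1
((~R -> R) -> Q): 1 > 0.07, so result = 0.07
~P: Gödel ¬ of 0.14 = 0 (operand ≠ 0)
(~P -> R): 0 ≤ 0.88, so result = 1
(P & (~P -> R)) = min(0.14, 1) = 0.14
(S -> (P & (~P -> R))): 0.46 > 0.14, so result = 0.14
~S: Gödel ¬ of 0.46 = 0 (operand ≠ 0)
((S -> (P & (~P -> R))) -> ~S): 0.14 > 0, so result = 0
(((~R -> R) -> Q) | ((S -> (P & (~P -> R))) -> ~S)) = max(0.07, 0) = 0.07

0.07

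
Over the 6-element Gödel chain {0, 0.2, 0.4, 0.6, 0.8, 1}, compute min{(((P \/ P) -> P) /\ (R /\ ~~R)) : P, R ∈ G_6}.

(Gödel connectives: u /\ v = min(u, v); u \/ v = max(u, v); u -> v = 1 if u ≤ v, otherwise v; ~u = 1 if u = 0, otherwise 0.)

The minimum is attained at P = 0, R = 0:
  (P \/ P) = max(0, 0) = 0
  ((P \/ P) -> P): 0 ≤ 0, so result = 1
  ~R: Gödel ¬ of 0 = 1 (operand is 0)
  ~~R: Gödel ¬ of 1 = 0 (operand ≠ 0)
  (R /\ ~~R) = min(0, 0) = 0
  (((P \/ P) -> P) /\ (R /\ ~~R)) = min(1, 0) = 0
Checking all 36 assignments confirms none give a value below 0.00.

0.00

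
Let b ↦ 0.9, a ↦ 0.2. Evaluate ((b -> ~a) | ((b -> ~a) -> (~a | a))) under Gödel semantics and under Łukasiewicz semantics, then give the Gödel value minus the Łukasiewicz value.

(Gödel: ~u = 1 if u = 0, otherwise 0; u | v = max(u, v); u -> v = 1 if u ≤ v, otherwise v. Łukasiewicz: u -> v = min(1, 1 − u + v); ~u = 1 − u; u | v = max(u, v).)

Gödel evaluation:
  ~a: Gödel ¬ of 0.2 = 0 (operand ≠ 0)
  (b -> ~a): 0.9 > 0, so result = 0
  ~a: Gödel ¬ of 0.2 = 0 (operand ≠ 0)
  (b -> ~a): 0.9 > 0, so result = 0
  ~a: Gödel ¬ of 0.2 = 0 (operand ≠ 0)
  (~a | a) = max(0, 0.2) = 0.2
  ((b -> ~a) -> (~a | a)): 0 ≤ 0.2, so result = 1
  ((b -> ~a) | ((b -> ~a) -> (~a | a))) = max(0, 1) = 1
  Gödel value = 1
Łukasiewicz evaluation:
  ~a: Łukasiewicz ¬ gives 1 − 0.2 = 0.8
  (b -> ~a): min(1, 1 − 0.9 + 0.8) = 0.9
  ~a: Łukasiewicz ¬ gives 1 − 0.2 = 0.8
  (b -> ~a): min(1, 1 − 0.9 + 0.8) = 0.9
  ~a: Łukasiewicz ¬ gives 1 − 0.2 = 0.8
  (~a | a) = max(0.8, 0.2) = 0.8
  ((b -> ~a) -> (~a | a)): min(1, 1 − 0.9 + 0.8) = 0.9
  ((b -> ~a) | ((b -> ~a) -> (~a | a))) = max(0.9, 0.9) = 0.9
  Łukasiewicz value = 0.9
Difference: 1 − 0.9 = 0.10

0.10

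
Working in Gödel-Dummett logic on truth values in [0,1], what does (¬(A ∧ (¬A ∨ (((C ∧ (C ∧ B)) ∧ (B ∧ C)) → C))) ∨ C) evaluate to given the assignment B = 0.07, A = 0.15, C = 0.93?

¬A: Gödel ¬ of 0.15 = 0 (operand ≠ 0)
(C ∧ B) = min(0.93, 0.07) = 0.07
(C ∧ (C ∧ B)) = min(0.93, 0.07) = 0.07
(B ∧ C) = min(0.07, 0.93) = 0.07
((C ∧ (C ∧ B)) ∧ (B ∧ C)) = min(0.07, 0.07) = 0.07
(((C ∧ (C ∧ B)) ∧ (B ∧ C)) → C): 0.07 ≤ 0.93, so result = 1
(¬A ∨ (((C ∧ (C ∧ B)) ∧ (B ∧ C)) → C)) = max(0, 1) = 1
(A ∧ (¬A ∨ (((C ∧ (C ∧ B)) ∧ (B ∧ C)) → C))) = min(0.15, 1) = 0.15
¬(A ∧ (¬A ∨ (((C ∧ (C ∧ B)) ∧ (B ∧ C)) → C))): Gödel ¬ of 0.15 = 0 (operand ≠ 0)
(¬(A ∧ (¬A ∨ (((C ∧ (C ∧ B)) ∧ (B ∧ C)) → C))) ∨ C) = max(0, 0.93) = 0.93

0.93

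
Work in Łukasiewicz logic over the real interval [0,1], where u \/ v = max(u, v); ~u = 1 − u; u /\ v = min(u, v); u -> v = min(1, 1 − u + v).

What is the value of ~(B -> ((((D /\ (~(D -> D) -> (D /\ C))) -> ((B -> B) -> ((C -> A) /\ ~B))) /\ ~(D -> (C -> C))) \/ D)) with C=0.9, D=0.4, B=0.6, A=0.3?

0.20

(D -> D): min(1, 1 − 0.4 + 0.4) = 1
~(D -> D): Łukasiewicz ¬ gives 1 − 1 = 0
(D /\ C) = min(0.4, 0.9) = 0.4
(~(D -> D) -> (D /\ C)): min(1, 1 − 0 + 0.4) = 1
(D /\ (~(D -> D) -> (D /\ C))) = min(0.4, 1) = 0.4
(B -> B): min(1, 1 − 0.6 + 0.6) = 1
(C -> A): min(1, 1 − 0.9 + 0.3) = 0.4
~B: Łukasiewicz ¬ gives 1 − 0.6 = 0.4
((C -> A) /\ ~B) = min(0.4, 0.4) = 0.4
((B -> B) -> ((C -> A) /\ ~B)): min(1, 1 − 1 + 0.4) = 0.4
((D /\ (~(D -> D) -> (D /\ C))) -> ((B -> B) -> ((C -> A) /\ ~B))): min(1, 1 − 0.4 + 0.4) = 1
(C -> C): min(1, 1 − 0.9 + 0.9) = 1
(D -> (C -> C)): min(1, 1 − 0.4 + 1) = 1
~(D -> (C -> C)): Łukasiewicz ¬ gives 1 − 1 = 0
(((D /\ (~(D -> D) -> (D /\ C))) -> ((B -> B) -> ((C -> A) /\ ~B))) /\ ~(D -> (C -> C))) = min(1, 0) = 0
((((D /\ (~(D -> D) -> (D /\ C))) -> ((B -> B) -> ((C -> A) /\ ~B))) /\ ~(D -> (C -> C))) \/ D) = max(0, 0.4) = 0.4
(B -> ((((D /\ (~(D -> D) -> (D /\ C))) -> ((B -> B) -> ((C -> A) /\ ~B))) /\ ~(D -> (C -> C))) \/ D)): min(1, 1 − 0.6 + 0.4) = 0.8
~(B -> ((((D /\ (~(D -> D) -> (D /\ C))) -> ((B -> B) -> ((C -> A) /\ ~B))) /\ ~(D -> (C -> C))) \/ D)): Łukasiewicz ¬ gives 1 − 0.8 = 0.2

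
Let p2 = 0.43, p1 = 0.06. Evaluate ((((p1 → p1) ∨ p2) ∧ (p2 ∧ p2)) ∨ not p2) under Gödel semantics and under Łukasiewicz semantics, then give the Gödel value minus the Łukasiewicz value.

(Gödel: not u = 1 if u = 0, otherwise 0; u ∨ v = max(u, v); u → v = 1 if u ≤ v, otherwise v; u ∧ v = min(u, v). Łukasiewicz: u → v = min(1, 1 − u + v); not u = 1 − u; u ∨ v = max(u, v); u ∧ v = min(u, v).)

-0.14

Gödel evaluation:
  (p1 → p1): 0.06 ≤ 0.06, so result = 1
  ((p1 → p1) ∨ p2) = max(1, 0.43) = 1
  (p2 ∧ p2) = min(0.43, 0.43) = 0.43
  (((p1 → p1) ∨ p2) ∧ (p2 ∧ p2)) = min(1, 0.43) = 0.43
  not p2: Gödel ¬ of 0.43 = 0 (operand ≠ 0)
  ((((p1 → p1) ∨ p2) ∧ (p2 ∧ p2)) ∨ not p2) = max(0.43, 0) = 0.43
  Gödel value = 0.43
Łukasiewicz evaluation:
  (p1 → p1): min(1, 1 − 0.06 + 0.06) = 1
  ((p1 → p1) ∨ p2) = max(1, 0.43) = 1
  (p2 ∧ p2) = min(0.43, 0.43) = 0.43
  (((p1 → p1) ∨ p2) ∧ (p2 ∧ p2)) = min(1, 0.43) = 0.43
  not p2: Łukasiewicz ¬ gives 1 − 0.43 = 0.57
  ((((p1 → p1) ∨ p2) ∧ (p2 ∧ p2)) ∨ not p2) = max(0.43, 0.57) = 0.57
  Łukasiewicz value = 0.57
Difference: 0.43 − 0.57 = -0.14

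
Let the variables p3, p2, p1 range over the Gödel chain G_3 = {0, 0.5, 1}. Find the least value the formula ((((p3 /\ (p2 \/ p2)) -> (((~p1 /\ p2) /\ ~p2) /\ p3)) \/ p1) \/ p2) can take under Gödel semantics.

The minimum is attained at p3 = 0.5, p2 = 0.5, p1 = 0:
  (p2 \/ p2) = max(0.5, 0.5) = 0.5
  (p3 /\ (p2 \/ p2)) = min(0.5, 0.5) = 0.5
  ~p1: Gödel ¬ of 0 = 1 (operand is 0)
  (~p1 /\ p2) = min(1, 0.5) = 0.5
  ~p2: Gödel ¬ of 0.5 = 0 (operand ≠ 0)
  ((~p1 /\ p2) /\ ~p2) = min(0.5, 0) = 0
  (((~p1 /\ p2) /\ ~p2) /\ p3) = min(0, 0.5) = 0
  ((p3 /\ (p2 \/ p2)) -> (((~p1 /\ p2) /\ ~p2) /\ p3)): 0.5 > 0, so result = 0
  (((p3 /\ (p2 \/ p2)) -> (((~p1 /\ p2) /\ ~p2) /\ p3)) \/ p1) = max(0, 0) = 0
  ((((p3 /\ (p2 \/ p2)) -> (((~p1 /\ p2) /\ ~p2) /\ p3)) \/ p1) \/ p2) = max(0, 0.5) = 0.5
Checking all 27 assignments confirms none give a value below 0.50.

0.50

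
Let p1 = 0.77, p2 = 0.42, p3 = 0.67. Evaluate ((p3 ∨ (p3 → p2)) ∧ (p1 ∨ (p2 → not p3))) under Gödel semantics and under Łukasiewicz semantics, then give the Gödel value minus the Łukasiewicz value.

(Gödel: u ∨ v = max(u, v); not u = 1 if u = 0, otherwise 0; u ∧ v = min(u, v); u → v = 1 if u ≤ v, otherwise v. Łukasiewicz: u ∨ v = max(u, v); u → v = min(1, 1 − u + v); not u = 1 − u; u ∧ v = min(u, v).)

-0.08

Gödel evaluation:
  (p3 → p2): 0.67 > 0.42, so result = 0.42
  (p3 ∨ (p3 → p2)) = max(0.67, 0.42) = 0.67
  not p3: Gödel ¬ of 0.67 = 0 (operand ≠ 0)
  (p2 → not p3): 0.42 > 0, so result = 0
  (p1 ∨ (p2 → not p3)) = max(0.77, 0) = 0.77
  ((p3 ∨ (p3 → p2)) ∧ (p1 ∨ (p2 → not p3))) = min(0.67, 0.77) = 0.67
  Gödel value = 0.67
Łukasiewicz evaluation:
  (p3 → p2): min(1, 1 − 0.67 + 0.42) = 0.75
  (p3 ∨ (p3 → p2)) = max(0.67, 0.75) = 0.75
  not p3: Łukasiewicz ¬ gives 1 − 0.67 = 0.33
  (p2 → not p3): min(1, 1 − 0.42 + 0.33) = 0.91
  (p1 ∨ (p2 → not p3)) = max(0.77, 0.91) = 0.91
  ((p3 ∨ (p3 → p2)) ∧ (p1 ∨ (p2 → not p3))) = min(0.75, 0.91) = 0.75
  Łukasiewicz value = 0.75
Difference: 0.67 − 0.75 = -0.08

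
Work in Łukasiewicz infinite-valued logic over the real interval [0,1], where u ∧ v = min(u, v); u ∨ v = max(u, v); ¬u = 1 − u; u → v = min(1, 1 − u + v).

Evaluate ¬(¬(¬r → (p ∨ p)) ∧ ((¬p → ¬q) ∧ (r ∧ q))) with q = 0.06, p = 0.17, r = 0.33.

¬r: Łukasiewicz ¬ gives 1 − 0.33 = 0.67
(p ∨ p) = max(0.17, 0.17) = 0.17
(¬r → (p ∨ p)): min(1, 1 − 0.67 + 0.17) = 0.5
¬(¬r → (p ∨ p)): Łukasiewicz ¬ gives 1 − 0.5 = 0.5
¬p: Łukasiewicz ¬ gives 1 − 0.17 = 0.83
¬q: Łukasiewicz ¬ gives 1 − 0.06 = 0.94
(¬p → ¬q): min(1, 1 − 0.83 + 0.94) = 1
(r ∧ q) = min(0.33, 0.06) = 0.06
((¬p → ¬q) ∧ (r ∧ q)) = min(1, 0.06) = 0.06
(¬(¬r → (p ∨ p)) ∧ ((¬p → ¬q) ∧ (r ∧ q))) = min(0.5, 0.06) = 0.06
¬(¬(¬r → (p ∨ p)) ∧ ((¬p → ¬q) ∧ (r ∧ q))): Łukasiewicz ¬ gives 1 − 0.06 = 0.94

0.94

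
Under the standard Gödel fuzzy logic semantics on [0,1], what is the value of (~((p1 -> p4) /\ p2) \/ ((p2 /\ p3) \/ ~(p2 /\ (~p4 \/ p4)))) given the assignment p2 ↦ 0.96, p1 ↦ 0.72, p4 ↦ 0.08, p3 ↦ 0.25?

0.25

(p1 -> p4): 0.72 > 0.08, so result = 0.08
((p1 -> p4) /\ p2) = min(0.08, 0.96) = 0.08
~((p1 -> p4) /\ p2): Gödel ¬ of 0.08 = 0 (operand ≠ 0)
(p2 /\ p3) = min(0.96, 0.25) = 0.25
~p4: Gödel ¬ of 0.08 = 0 (operand ≠ 0)
(~p4 \/ p4) = max(0, 0.08) = 0.08
(p2 /\ (~p4 \/ p4)) = min(0.96, 0.08) = 0.08
~(p2 /\ (~p4 \/ p4)): Gödel ¬ of 0.08 = 0 (operand ≠ 0)
((p2 /\ p3) \/ ~(p2 /\ (~p4 \/ p4))) = max(0.25, 0) = 0.25
(~((p1 -> p4) /\ p2) \/ ((p2 /\ p3) \/ ~(p2 /\ (~p4 \/ p4)))) = max(0, 0.25) = 0.25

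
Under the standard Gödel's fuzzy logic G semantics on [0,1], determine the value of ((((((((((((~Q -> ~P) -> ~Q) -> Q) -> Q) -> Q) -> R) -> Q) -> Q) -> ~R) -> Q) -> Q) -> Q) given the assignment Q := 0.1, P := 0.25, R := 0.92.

~Q: Gödel ¬ of 0.1 = 0 (operand ≠ 0)
~P: Gödel ¬ of 0.25 = 0 (operand ≠ 0)
(~Q -> ~P): 0 ≤ 0, so result = 1
~Q: Gödel ¬ of 0.1 = 0 (operand ≠ 0)
((~Q -> ~P) -> ~Q): 1 > 0, so result = 0
(((~Q -> ~P) -> ~Q) -> Q): 0 ≤ 0.1, so result = 1
((((~Q -> ~P) -> ~Q) -> Q) -> Q): 1 > 0.1, so result = 0.1
(((((~Q -> ~P) -> ~Q) -> Q) -> Q) -> Q): 0.1 ≤ 0.1, so result = 1
((((((~Q -> ~P) -> ~Q) -> Q) -> Q) -> Q) -> R): 1 > 0.92, so result = 0.92
(((((((~Q -> ~P) -> ~Q) -> Q) -> Q) -> Q) -> R) -> Q): 0.92 > 0.1, so result = 0.1
((((((((~Q -> ~P) -> ~Q) -> Q) -> Q) -> Q) -> R) -> Q) -> Q): 0.1 ≤ 0.1, so result = 1
~R: Gödel ¬ of 0.92 = 0 (operand ≠ 0)
(((((((((~Q -> ~P) -> ~Q) -> Q) -> Q) -> Q) -> R) -> Q) -> Q) -> ~R): 1 > 0, so result = 0
((((((((((~Q -> ~P) -> ~Q) -> Q) -> Q) -> Q) -> R) -> Q) -> Q) -> ~R) -> Q): 0 ≤ 0.1, so result = 1
(((((((((((~Q -> ~P) -> ~Q) -> Q) -> Q) -> Q) -> R) -> Q) -> Q) -> ~R) -> Q) -> Q): 1 > 0.1, so result = 0.1
((((((((((((~Q -> ~P) -> ~Q) -> Q) -> Q) -> Q) -> R) -> Q) -> Q) -> ~R) -> Q) -> Q) -> Q): 0.1 ≤ 0.1, so result = 1

1.00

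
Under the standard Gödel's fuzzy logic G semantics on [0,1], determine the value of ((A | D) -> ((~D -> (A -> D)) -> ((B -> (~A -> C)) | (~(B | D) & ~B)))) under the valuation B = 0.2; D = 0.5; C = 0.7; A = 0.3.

1.00

(A | D) = max(0.3, 0.5) = 0.5
~D: Gödel ¬ of 0.5 = 0 (operand ≠ 0)
(A -> D): 0.3 ≤ 0.5, so result = 1
(~D -> (A -> D)): 0 ≤ 1, so result = 1
~A: Gödel ¬ of 0.3 = 0 (operand ≠ 0)
(~A -> C): 0 ≤ 0.7, so result = 1
(B -> (~A -> C)): 0.2 ≤ 1, so result = 1
(B | D) = max(0.2, 0.5) = 0.5
~(B | D): Gödel ¬ of 0.5 = 0 (operand ≠ 0)
~B: Gödel ¬ of 0.2 = 0 (operand ≠ 0)
(~(B | D) & ~B) = min(0, 0) = 0
((B -> (~A -> C)) | (~(B | D) & ~B)) = max(1, 0) = 1
((~D -> (A -> D)) -> ((B -> (~A -> C)) | (~(B | D) & ~B))): 1 ≤ 1, so result = 1
((A | D) -> ((~D -> (A -> D)) -> ((B -> (~A -> C)) | (~(B | D) & ~B)))): 0.5 ≤ 1, so result = 1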